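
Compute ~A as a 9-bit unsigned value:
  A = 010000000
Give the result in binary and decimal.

Flip each bit (0->1, 1->0):
  010000000
  101111111

Answer: 101111111 (383)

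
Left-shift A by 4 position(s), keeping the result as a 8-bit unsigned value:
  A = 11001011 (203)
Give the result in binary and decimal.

Shift left by 4: drop the top 4 bit(s), append 4 zero(s) on the right.
  11001011  ->  discard [1100], keep [1011], append 0000
= 10110000

Answer: 10110000 (176)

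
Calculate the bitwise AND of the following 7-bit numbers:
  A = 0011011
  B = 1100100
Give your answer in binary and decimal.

Apply & to each column (1 only where both bits are 1):
  0011011
& 1100100
---------
  0000000

Answer: 0000000 (0)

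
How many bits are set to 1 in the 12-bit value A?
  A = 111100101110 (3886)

111100101110
1-bits at positions (from bit 0 = LSB): 1, 2, 3, 5, 8, 9, 10, 11
Count = 8

Answer: 8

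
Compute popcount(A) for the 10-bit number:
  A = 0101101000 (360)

0101101000
1-bits at positions (from bit 0 = LSB): 3, 5, 6, 8
Count = 4

Answer: 4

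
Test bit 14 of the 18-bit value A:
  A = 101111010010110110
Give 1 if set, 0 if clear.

Bit 14 is the 15th from the right.
  101111010010110110
     ^
That bit is 1.

Answer: 1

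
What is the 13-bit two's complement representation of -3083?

1. Binary of +3083:  0110000001011
2. Invert bits:     1001111110100
3. Add 1:           1001111110101

Answer: 1001111110101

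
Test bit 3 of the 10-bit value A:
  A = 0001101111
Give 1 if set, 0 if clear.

Bit 3 is the 4th from the right.
  0001101111
        ^
That bit is 1.

Answer: 1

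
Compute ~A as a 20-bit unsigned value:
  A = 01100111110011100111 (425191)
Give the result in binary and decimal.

Flip each bit (0->1, 1->0):
  01100111110011100111
  10011000001100011000

Answer: 10011000001100011000 (623384)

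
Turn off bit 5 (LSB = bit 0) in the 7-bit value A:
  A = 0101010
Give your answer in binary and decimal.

Mask = ~(1 << 5) = 1011111
Bit 5 of A is 1, so AND-ing with the mask clears it to 0.
  0101010
& 1011111
---------
  0001010

Answer: 0001010 (10)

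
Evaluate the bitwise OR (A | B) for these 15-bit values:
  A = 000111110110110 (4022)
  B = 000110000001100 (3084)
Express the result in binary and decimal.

Apply | to each column (1 where either bit is 1):
  000111110110110
| 000110000001100
-----------------
  000111110111110

Answer: 000111110111110 (4030)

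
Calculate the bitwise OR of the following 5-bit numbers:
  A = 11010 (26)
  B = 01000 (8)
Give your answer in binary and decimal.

Apply | to each column (1 where either bit is 1):
  11010
| 01000
-------
  11010

Answer: 11010 (26)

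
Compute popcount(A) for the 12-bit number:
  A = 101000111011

101000111011
1-bits at positions (from bit 0 = LSB): 0, 1, 3, 4, 5, 9, 11
Count = 7

Answer: 7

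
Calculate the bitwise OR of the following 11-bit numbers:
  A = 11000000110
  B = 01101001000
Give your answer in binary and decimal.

Apply | to each column (1 where either bit is 1):
  11000000110
| 01101001000
-------------
  11101001110

Answer: 11101001110 (1870)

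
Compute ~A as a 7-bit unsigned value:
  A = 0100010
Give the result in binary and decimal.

Flip each bit (0->1, 1->0):
  0100010
  1011101

Answer: 1011101 (93)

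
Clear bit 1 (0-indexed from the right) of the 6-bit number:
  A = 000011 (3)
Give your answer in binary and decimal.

Mask = ~(1 << 1) = 111101
Bit 1 of A is 1, so AND-ing with the mask clears it to 0.
  000011
& 111101
--------
  000001

Answer: 000001 (1)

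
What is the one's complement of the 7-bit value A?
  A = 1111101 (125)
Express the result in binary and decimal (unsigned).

Flip each bit (0->1, 1->0):
  1111101
  0000010

Answer: 0000010 (2)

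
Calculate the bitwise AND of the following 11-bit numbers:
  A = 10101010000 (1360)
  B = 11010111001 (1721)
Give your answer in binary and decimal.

Apply & to each column (1 only where both bits are 1):
  10101010000
& 11010111001
-------------
  10000010000

Answer: 10000010000 (1040)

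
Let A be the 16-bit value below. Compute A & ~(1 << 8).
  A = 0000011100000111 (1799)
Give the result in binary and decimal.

Mask = ~(1 << 8) = 1111111011111111
Bit 8 of A is 1, so AND-ing with the mask clears it to 0.
  0000011100000111
& 1111111011111111
------------------
  0000011000000111

Answer: 0000011000000111 (1543)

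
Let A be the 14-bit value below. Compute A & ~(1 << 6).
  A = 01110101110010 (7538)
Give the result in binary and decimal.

Mask = ~(1 << 6) = 11111110111111
Bit 6 of A is 1, so AND-ing with the mask clears it to 0.
  01110101110010
& 11111110111111
----------------
  01110100110010

Answer: 01110100110010 (7474)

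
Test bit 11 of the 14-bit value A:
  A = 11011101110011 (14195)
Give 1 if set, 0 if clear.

Bit 11 is the 12th from the right.
  11011101110011
    ^
That bit is 0.

Answer: 0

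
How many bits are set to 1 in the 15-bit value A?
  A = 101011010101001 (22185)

101011010101001
1-bits at positions (from bit 0 = LSB): 0, 3, 5, 7, 9, 10, 12, 14
Count = 8

Answer: 8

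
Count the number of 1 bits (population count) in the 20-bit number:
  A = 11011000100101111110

11011000100101111110
1-bits at positions (from bit 0 = LSB): 1, 2, 3, 4, 5, 6, 8, 11, 15, 16, 18, 19
Count = 12

Answer: 12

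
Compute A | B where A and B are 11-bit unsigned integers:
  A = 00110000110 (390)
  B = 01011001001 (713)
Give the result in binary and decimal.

Apply | to each column (1 where either bit is 1):
  00110000110
| 01011001001
-------------
  01111001111

Answer: 01111001111 (975)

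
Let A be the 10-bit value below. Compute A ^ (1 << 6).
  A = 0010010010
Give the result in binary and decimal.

Mask = 1 << 6 = 0001000000
Bit 6 of A is 0; XOR with the mask flips it to 1.
  0010010010
^ 0001000000
------------
  0011010010

Answer: 0011010010 (210)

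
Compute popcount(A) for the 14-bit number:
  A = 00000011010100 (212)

00000011010100
1-bits at positions (from bit 0 = LSB): 2, 4, 6, 7
Count = 4

Answer: 4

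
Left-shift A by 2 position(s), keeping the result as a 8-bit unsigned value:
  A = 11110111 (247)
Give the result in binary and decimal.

Shift left by 2: drop the top 2 bit(s), append 2 zero(s) on the right.
  11110111  ->  discard [11], keep [110111], append 00
= 11011100

Answer: 11011100 (220)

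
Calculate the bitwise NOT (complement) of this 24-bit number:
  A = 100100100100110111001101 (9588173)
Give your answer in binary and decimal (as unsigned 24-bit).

Flip each bit (0->1, 1->0):
  100100100100110111001101
  011011011011001000110010

Answer: 011011011011001000110010 (7189042)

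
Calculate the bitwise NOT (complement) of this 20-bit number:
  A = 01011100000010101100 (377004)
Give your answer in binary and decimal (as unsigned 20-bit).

Flip each bit (0->1, 1->0):
  01011100000010101100
  10100011111101010011

Answer: 10100011111101010011 (671571)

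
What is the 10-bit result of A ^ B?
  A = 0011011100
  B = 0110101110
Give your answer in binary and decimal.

Apply ^ to each column (1 where bits differ):
  0011011100
^ 0110101110
------------
  0101110010

Answer: 0101110010 (370)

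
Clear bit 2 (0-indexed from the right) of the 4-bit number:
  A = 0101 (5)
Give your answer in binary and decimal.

Mask = ~(1 << 2) = 1011
Bit 2 of A is 1, so AND-ing with the mask clears it to 0.
  0101
& 1011
------
  0001

Answer: 0001 (1)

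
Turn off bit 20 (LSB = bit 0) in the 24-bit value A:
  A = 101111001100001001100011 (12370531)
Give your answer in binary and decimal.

Mask = ~(1 << 20) = 111011111111111111111111
Bit 20 of A is 1, so AND-ing with the mask clears it to 0.
  101111001100001001100011
& 111011111111111111111111
--------------------------
  101011001100001001100011

Answer: 101011001100001001100011 (11321955)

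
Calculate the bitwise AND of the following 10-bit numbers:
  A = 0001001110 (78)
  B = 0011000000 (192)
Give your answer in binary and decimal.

Apply & to each column (1 only where both bits are 1):
  0001001110
& 0011000000
------------
  0001000000

Answer: 0001000000 (64)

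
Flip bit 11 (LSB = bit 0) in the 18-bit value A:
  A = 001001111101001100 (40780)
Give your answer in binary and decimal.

Mask = 1 << 11 = 000000100000000000
Bit 11 of A is 1; XOR with the mask flips it to 0.
  001001111101001100
^ 000000100000000000
--------------------
  001001011101001100

Answer: 001001011101001100 (38732)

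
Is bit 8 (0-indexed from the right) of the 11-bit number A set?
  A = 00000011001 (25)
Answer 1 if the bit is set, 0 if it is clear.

Bit 8 is the 9th from the right.
  00000011001
    ^
That bit is 0.

Answer: 0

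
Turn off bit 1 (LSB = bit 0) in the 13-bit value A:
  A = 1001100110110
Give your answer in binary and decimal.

Mask = ~(1 << 1) = 1111111111101
Bit 1 of A is 1, so AND-ing with the mask clears it to 0.
  1001100110110
& 1111111111101
---------------
  1001100110100

Answer: 1001100110100 (4916)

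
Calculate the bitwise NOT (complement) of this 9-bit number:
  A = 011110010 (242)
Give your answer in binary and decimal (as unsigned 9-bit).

Flip each bit (0->1, 1->0):
  011110010
  100001101

Answer: 100001101 (269)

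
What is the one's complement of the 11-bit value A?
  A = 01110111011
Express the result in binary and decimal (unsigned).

Flip each bit (0->1, 1->0):
  01110111011
  10001000100

Answer: 10001000100 (1092)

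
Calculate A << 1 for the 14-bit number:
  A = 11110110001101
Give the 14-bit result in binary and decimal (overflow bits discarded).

Shift left by 1: drop the top 1 bit(s), append 1 zero(s) on the right.
  11110110001101  ->  discard [1], keep [1110110001101], append 0
= 11101100011010

Answer: 11101100011010 (15130)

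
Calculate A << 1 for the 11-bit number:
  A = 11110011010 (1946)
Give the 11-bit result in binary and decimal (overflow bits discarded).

Shift left by 1: drop the top 1 bit(s), append 1 zero(s) on the right.
  11110011010  ->  discard [1], keep [1110011010], append 0
= 11100110100

Answer: 11100110100 (1844)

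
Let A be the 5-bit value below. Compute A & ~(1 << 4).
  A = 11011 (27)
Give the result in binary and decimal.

Mask = ~(1 << 4) = 01111
Bit 4 of A is 1, so AND-ing with the mask clears it to 0.
  11011
& 01111
-------
  01011

Answer: 01011 (11)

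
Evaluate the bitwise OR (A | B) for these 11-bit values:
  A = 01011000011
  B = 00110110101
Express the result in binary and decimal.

Apply | to each column (1 where either bit is 1):
  01011000011
| 00110110101
-------------
  01111110111

Answer: 01111110111 (1015)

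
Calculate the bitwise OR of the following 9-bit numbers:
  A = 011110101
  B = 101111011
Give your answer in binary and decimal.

Apply | to each column (1 where either bit is 1):
  011110101
| 101111011
-----------
  111111111

Answer: 111111111 (511)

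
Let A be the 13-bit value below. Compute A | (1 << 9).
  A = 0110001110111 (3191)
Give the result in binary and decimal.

Mask = 1 << 9 = 0001000000000
Bit 9 of A is 0, so OR-ing with the mask flips it to 1.
  0110001110111
| 0001000000000
---------------
  0111001110111

Answer: 0111001110111 (3703)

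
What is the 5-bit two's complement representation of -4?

1. Binary of +4:  00100
2. Invert bits:     11011
3. Add 1:           11100

Answer: 11100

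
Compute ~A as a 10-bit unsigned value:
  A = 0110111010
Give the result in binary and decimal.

Flip each bit (0->1, 1->0):
  0110111010
  1001000101

Answer: 1001000101 (581)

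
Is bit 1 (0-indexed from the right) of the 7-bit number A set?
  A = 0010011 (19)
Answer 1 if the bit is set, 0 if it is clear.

Bit 1 is the 2nd from the right.
  0010011
       ^
That bit is 1.

Answer: 1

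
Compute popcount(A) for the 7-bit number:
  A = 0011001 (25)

0011001
1-bits at positions (from bit 0 = LSB): 0, 3, 4
Count = 3

Answer: 3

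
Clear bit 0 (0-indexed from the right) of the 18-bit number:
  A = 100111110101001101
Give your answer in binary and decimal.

Mask = ~(1 << 0) = 111111111111111110
Bit 0 of A is 1, so AND-ing with the mask clears it to 0.
  100111110101001101
& 111111111111111110
--------------------
  100111110101001100

Answer: 100111110101001100 (163148)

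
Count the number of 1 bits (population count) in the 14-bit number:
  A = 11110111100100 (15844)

11110111100100
1-bits at positions (from bit 0 = LSB): 2, 5, 6, 7, 8, 10, 11, 12, 13
Count = 9

Answer: 9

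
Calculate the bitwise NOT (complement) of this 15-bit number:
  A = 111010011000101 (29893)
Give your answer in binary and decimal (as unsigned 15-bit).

Flip each bit (0->1, 1->0):
  111010011000101
  000101100111010

Answer: 000101100111010 (2874)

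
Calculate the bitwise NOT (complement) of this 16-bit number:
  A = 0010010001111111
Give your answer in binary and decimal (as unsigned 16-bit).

Flip each bit (0->1, 1->0):
  0010010001111111
  1101101110000000

Answer: 1101101110000000 (56192)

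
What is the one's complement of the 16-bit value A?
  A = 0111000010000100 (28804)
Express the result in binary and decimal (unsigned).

Flip each bit (0->1, 1->0):
  0111000010000100
  1000111101111011

Answer: 1000111101111011 (36731)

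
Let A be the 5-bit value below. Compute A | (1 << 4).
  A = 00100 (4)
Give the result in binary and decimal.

Mask = 1 << 4 = 10000
Bit 4 of A is 0, so OR-ing with the mask flips it to 1.
  00100
| 10000
-------
  10100

Answer: 10100 (20)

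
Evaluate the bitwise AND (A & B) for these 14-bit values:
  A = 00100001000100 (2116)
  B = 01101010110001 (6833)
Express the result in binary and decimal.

Apply & to each column (1 only where both bits are 1):
  00100001000100
& 01101010110001
----------------
  00100000000000

Answer: 00100000000000 (2048)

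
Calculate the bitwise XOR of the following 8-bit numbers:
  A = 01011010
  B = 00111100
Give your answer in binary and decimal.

Apply ^ to each column (1 where bits differ):
  01011010
^ 00111100
----------
  01100110

Answer: 01100110 (102)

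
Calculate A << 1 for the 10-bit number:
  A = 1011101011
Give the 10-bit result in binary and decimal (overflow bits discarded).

Shift left by 1: drop the top 1 bit(s), append 1 zero(s) on the right.
  1011101011  ->  discard [1], keep [011101011], append 0
= 0111010110

Answer: 0111010110 (470)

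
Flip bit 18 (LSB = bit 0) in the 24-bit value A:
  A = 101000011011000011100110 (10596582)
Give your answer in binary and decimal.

Mask = 1 << 18 = 000001000000000000000000
Bit 18 of A is 0; XOR with the mask flips it to 1.
  101000011011000011100110
^ 000001000000000000000000
--------------------------
  101001011011000011100110

Answer: 101001011011000011100110 (10858726)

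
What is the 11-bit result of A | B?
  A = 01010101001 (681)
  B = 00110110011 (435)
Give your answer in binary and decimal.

Apply | to each column (1 where either bit is 1):
  01010101001
| 00110110011
-------------
  01110111011

Answer: 01110111011 (955)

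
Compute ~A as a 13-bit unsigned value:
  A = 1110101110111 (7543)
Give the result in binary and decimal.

Flip each bit (0->1, 1->0):
  1110101110111
  0001010001000

Answer: 0001010001000 (648)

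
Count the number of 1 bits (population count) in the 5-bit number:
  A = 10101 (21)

10101
1-bits at positions (from bit 0 = LSB): 0, 2, 4
Count = 3

Answer: 3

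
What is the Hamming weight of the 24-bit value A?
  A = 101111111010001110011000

101111111010001110011000
1-bits at positions (from bit 0 = LSB): 3, 4, 7, 8, 9, 13, 15, 16, 17, 18, 19, 20, 21, 23
Count = 14

Answer: 14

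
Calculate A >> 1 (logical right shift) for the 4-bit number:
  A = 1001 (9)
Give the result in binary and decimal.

Logical shift right by 1: drop the bottom 1 bit(s), prepend 1 zero(s) on the left.
  1001  ->  keep [100], discard [1], prepend 0
= 0100

Answer: 0100 (4)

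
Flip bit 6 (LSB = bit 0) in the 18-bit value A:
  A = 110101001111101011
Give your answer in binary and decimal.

Mask = 1 << 6 = 000000000001000000
Bit 6 of A is 1; XOR with the mask flips it to 0.
  110101001111101011
^ 000000000001000000
--------------------
  110101001110101011

Answer: 110101001110101011 (218027)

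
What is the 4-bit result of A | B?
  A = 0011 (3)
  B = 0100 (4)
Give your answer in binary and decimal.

Apply | to each column (1 where either bit is 1):
  0011
| 0100
------
  0111

Answer: 0111 (7)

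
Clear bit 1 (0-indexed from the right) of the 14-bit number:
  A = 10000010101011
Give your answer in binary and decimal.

Mask = ~(1 << 1) = 11111111111101
Bit 1 of A is 1, so AND-ing with the mask clears it to 0.
  10000010101011
& 11111111111101
----------------
  10000010101001

Answer: 10000010101001 (8361)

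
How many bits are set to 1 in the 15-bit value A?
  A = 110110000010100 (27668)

110110000010100
1-bits at positions (from bit 0 = LSB): 2, 4, 10, 11, 13, 14
Count = 6

Answer: 6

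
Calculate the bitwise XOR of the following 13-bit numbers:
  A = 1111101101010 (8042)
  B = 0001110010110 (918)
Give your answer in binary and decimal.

Apply ^ to each column (1 where bits differ):
  1111101101010
^ 0001110010110
---------------
  1110011111100

Answer: 1110011111100 (7420)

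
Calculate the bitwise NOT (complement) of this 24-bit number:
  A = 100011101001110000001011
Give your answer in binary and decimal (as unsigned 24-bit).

Flip each bit (0->1, 1->0):
  100011101001110000001011
  011100010110001111110100

Answer: 011100010110001111110100 (7431156)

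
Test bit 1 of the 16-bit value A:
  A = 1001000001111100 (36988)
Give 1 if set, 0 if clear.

Bit 1 is the 2nd from the right.
  1001000001111100
                ^
That bit is 0.

Answer: 0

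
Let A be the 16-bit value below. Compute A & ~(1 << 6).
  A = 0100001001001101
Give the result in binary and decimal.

Mask = ~(1 << 6) = 1111111110111111
Bit 6 of A is 1, so AND-ing with the mask clears it to 0.
  0100001001001101
& 1111111110111111
------------------
  0100001000001101

Answer: 0100001000001101 (16909)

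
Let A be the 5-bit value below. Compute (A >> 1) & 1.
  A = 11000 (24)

Bit 1 is the 2nd from the right.
  11000
     ^
That bit is 0.

Answer: 0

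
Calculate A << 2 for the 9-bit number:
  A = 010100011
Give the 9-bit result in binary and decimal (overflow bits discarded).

Shift left by 2: drop the top 2 bit(s), append 2 zero(s) on the right.
  010100011  ->  discard [01], keep [0100011], append 00
= 010001100

Answer: 010001100 (140)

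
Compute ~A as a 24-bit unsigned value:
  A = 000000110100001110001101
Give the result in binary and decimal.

Flip each bit (0->1, 1->0):
  000000110100001110001101
  111111001011110001110010

Answer: 111111001011110001110010 (16563314)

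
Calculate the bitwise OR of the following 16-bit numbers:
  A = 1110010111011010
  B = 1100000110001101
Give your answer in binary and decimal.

Apply | to each column (1 where either bit is 1):
  1110010111011010
| 1100000110001101
------------------
  1110010111011111

Answer: 1110010111011111 (58847)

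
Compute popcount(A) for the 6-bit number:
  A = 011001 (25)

011001
1-bits at positions (from bit 0 = LSB): 0, 3, 4
Count = 3

Answer: 3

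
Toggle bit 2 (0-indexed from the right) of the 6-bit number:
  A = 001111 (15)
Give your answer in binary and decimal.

Mask = 1 << 2 = 000100
Bit 2 of A is 1; XOR with the mask flips it to 0.
  001111
^ 000100
--------
  001011

Answer: 001011 (11)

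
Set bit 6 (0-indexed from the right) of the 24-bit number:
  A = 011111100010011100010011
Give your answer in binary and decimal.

Mask = 1 << 6 = 000000000000000001000000
Bit 6 of A is 0, so OR-ing with the mask flips it to 1.
  011111100010011100010011
| 000000000000000001000000
--------------------------
  011111100010011101010011

Answer: 011111100010011101010011 (8267603)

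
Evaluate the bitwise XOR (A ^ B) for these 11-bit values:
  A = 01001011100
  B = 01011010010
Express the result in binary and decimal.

Apply ^ to each column (1 where bits differ):
  01001011100
^ 01011010010
-------------
  00010001110

Answer: 00010001110 (142)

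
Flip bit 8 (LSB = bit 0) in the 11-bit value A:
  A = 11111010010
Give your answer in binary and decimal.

Mask = 1 << 8 = 00100000000
Bit 8 of A is 1; XOR with the mask flips it to 0.
  11111010010
^ 00100000000
-------------
  11011010010

Answer: 11011010010 (1746)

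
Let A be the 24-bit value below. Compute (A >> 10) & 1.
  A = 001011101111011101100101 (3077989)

Bit 10 is the 11th from the right.
  001011101111011101100101
               ^
That bit is 1.

Answer: 1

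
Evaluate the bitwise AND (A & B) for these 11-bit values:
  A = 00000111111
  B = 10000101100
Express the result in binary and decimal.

Apply & to each column (1 only where both bits are 1):
  00000111111
& 10000101100
-------------
  00000101100

Answer: 00000101100 (44)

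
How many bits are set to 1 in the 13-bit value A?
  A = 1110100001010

1110100001010
1-bits at positions (from bit 0 = LSB): 1, 3, 8, 10, 11, 12
Count = 6

Answer: 6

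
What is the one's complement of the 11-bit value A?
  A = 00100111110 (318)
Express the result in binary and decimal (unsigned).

Flip each bit (0->1, 1->0):
  00100111110
  11011000001

Answer: 11011000001 (1729)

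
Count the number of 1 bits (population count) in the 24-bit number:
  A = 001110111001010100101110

001110111001010100101110
1-bits at positions (from bit 0 = LSB): 1, 2, 3, 5, 8, 10, 12, 15, 16, 17, 19, 20, 21
Count = 13

Answer: 13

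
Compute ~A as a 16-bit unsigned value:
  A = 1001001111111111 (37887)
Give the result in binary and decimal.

Flip each bit (0->1, 1->0):
  1001001111111111
  0110110000000000

Answer: 0110110000000000 (27648)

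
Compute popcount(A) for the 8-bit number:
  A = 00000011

00000011
1-bits at positions (from bit 0 = LSB): 0, 1
Count = 2

Answer: 2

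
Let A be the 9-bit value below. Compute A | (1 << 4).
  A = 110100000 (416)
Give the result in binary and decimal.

Mask = 1 << 4 = 000010000
Bit 4 of A is 0, so OR-ing with the mask flips it to 1.
  110100000
| 000010000
-----------
  110110000

Answer: 110110000 (432)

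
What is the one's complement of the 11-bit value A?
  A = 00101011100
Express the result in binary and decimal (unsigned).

Flip each bit (0->1, 1->0):
  00101011100
  11010100011

Answer: 11010100011 (1699)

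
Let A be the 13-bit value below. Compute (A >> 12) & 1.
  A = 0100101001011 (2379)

Bit 12 is the 13th from the right.
  0100101001011
  ^
That bit is 0.

Answer: 0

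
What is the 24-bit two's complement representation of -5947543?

1. Binary of +5947543:  010110101100000010010111
2. Invert bits:     101001010011111101101000
3. Add 1:           101001010011111101101001

Answer: 101001010011111101101001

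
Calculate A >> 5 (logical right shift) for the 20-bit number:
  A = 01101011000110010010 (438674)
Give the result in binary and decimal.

Logical shift right by 5: drop the bottom 5 bit(s), prepend 5 zero(s) on the left.
  01101011000110010010  ->  keep [011010110001100], discard [10010], prepend 00000
= 00000011010110001100

Answer: 00000011010110001100 (13708)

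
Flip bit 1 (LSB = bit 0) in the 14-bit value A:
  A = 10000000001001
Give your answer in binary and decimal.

Mask = 1 << 1 = 00000000000010
Bit 1 of A is 0; XOR with the mask flips it to 1.
  10000000001001
^ 00000000000010
----------------
  10000000001011

Answer: 10000000001011 (8203)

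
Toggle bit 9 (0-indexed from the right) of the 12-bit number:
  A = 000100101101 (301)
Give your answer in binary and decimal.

Mask = 1 << 9 = 001000000000
Bit 9 of A is 0; XOR with the mask flips it to 1.
  000100101101
^ 001000000000
--------------
  001100101101

Answer: 001100101101 (813)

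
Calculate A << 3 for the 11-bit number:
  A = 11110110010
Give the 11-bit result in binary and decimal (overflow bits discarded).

Shift left by 3: drop the top 3 bit(s), append 3 zero(s) on the right.
  11110110010  ->  discard [111], keep [10110010], append 000
= 10110010000

Answer: 10110010000 (1424)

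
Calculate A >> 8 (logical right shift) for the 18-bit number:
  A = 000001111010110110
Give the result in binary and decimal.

Logical shift right by 8: drop the bottom 8 bit(s), prepend 8 zero(s) on the left.
  000001111010110110  ->  keep [0000011110], discard [10110110], prepend 00000000
= 000000000000011110

Answer: 000000000000011110 (30)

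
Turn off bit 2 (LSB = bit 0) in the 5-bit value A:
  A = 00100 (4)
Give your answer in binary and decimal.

Mask = ~(1 << 2) = 11011
Bit 2 of A is 1, so AND-ing with the mask clears it to 0.
  00100
& 11011
-------
  00000

Answer: 00000 (0)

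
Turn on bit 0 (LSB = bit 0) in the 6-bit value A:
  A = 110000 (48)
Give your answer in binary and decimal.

Mask = 1 << 0 = 000001
Bit 0 of A is 0, so OR-ing with the mask flips it to 1.
  110000
| 000001
--------
  110001

Answer: 110001 (49)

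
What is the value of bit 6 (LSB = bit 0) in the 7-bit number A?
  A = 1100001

Bit 6 is the 7th from the right.
  1100001
  ^
That bit is 1.

Answer: 1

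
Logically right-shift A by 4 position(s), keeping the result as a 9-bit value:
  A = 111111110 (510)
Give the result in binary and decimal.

Logical shift right by 4: drop the bottom 4 bit(s), prepend 4 zero(s) on the left.
  111111110  ->  keep [11111], discard [1110], prepend 0000
= 000011111

Answer: 000011111 (31)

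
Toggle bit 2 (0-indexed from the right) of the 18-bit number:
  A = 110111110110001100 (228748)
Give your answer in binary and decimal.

Mask = 1 << 2 = 000000000000000100
Bit 2 of A is 1; XOR with the mask flips it to 0.
  110111110110001100
^ 000000000000000100
--------------------
  110111110110001000

Answer: 110111110110001000 (228744)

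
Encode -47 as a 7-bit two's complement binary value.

1. Binary of +47:  0101111
2. Invert bits:     1010000
3. Add 1:           1010001

Answer: 1010001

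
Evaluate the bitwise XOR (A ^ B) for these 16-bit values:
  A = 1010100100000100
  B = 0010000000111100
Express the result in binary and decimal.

Apply ^ to each column (1 where bits differ):
  1010100100000100
^ 0010000000111100
------------------
  1000100100111000

Answer: 1000100100111000 (35128)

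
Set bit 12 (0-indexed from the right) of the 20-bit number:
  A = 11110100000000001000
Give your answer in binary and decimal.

Mask = 1 << 12 = 00000001000000000000
Bit 12 of A is 0, so OR-ing with the mask flips it to 1.
  11110100000000001000
| 00000001000000000000
----------------------
  11110101000000001000

Answer: 11110101000000001000 (1003528)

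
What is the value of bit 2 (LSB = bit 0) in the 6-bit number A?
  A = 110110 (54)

Bit 2 is the 3rd from the right.
  110110
     ^
That bit is 1.

Answer: 1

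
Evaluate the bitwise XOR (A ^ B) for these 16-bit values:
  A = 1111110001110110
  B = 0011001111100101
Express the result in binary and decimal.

Apply ^ to each column (1 where bits differ):
  1111110001110110
^ 0011001111100101
------------------
  1100111110010011

Answer: 1100111110010011 (53139)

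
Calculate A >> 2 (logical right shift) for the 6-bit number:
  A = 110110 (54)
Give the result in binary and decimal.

Logical shift right by 2: drop the bottom 2 bit(s), prepend 2 zero(s) on the left.
  110110  ->  keep [1101], discard [10], prepend 00
= 001101

Answer: 001101 (13)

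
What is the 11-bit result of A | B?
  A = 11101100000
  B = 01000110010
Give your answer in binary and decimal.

Apply | to each column (1 where either bit is 1):
  11101100000
| 01000110010
-------------
  11101110010

Answer: 11101110010 (1906)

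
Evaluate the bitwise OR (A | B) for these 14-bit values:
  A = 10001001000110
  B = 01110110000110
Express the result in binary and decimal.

Apply | to each column (1 where either bit is 1):
  10001001000110
| 01110110000110
----------------
  11111111000110

Answer: 11111111000110 (16326)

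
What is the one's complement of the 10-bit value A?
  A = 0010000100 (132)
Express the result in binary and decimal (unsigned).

Flip each bit (0->1, 1->0):
  0010000100
  1101111011

Answer: 1101111011 (891)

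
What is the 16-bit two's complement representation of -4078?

1. Binary of +4078:  0000111111101110
2. Invert bits:     1111000000010001
3. Add 1:           1111000000010010

Answer: 1111000000010010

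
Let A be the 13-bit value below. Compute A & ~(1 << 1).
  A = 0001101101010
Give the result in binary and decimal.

Mask = ~(1 << 1) = 1111111111101
Bit 1 of A is 1, so AND-ing with the mask clears it to 0.
  0001101101010
& 1111111111101
---------------
  0001101101000

Answer: 0001101101000 (872)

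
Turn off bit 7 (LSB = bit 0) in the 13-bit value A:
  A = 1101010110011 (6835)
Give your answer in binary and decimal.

Mask = ~(1 << 7) = 1111101111111
Bit 7 of A is 1, so AND-ing with the mask clears it to 0.
  1101010110011
& 1111101111111
---------------
  1101000110011

Answer: 1101000110011 (6707)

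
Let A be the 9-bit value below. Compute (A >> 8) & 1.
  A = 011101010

Bit 8 is the 9th from the right.
  011101010
  ^
That bit is 0.

Answer: 0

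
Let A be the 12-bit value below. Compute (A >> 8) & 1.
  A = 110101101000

Bit 8 is the 9th from the right.
  110101101000
     ^
That bit is 1.

Answer: 1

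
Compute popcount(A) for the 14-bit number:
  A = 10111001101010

10111001101010
1-bits at positions (from bit 0 = LSB): 1, 3, 5, 6, 9, 10, 11, 13
Count = 8

Answer: 8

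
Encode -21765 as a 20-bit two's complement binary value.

1. Binary of +21765:  00000101010100000101
2. Invert bits:     11111010101011111010
3. Add 1:           11111010101011111011

Answer: 11111010101011111011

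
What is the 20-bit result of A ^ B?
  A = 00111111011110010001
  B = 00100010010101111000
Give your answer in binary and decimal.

Apply ^ to each column (1 where bits differ):
  00111111011110010001
^ 00100010010101111000
----------------------
  00011101001011101001

Answer: 00011101001011101001 (119529)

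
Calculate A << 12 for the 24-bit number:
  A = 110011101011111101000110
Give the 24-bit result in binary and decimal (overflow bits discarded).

Shift left by 12: drop the top 12 bit(s), append 12 zero(s) on the right.
  110011101011111101000110  ->  discard [110011101011], keep [111101000110], append 000000000000
= 111101000110000000000000

Answer: 111101000110000000000000 (16015360)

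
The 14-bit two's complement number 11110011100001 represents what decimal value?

MSB is 1, so the value is negative. Find the magnitude:
1. Invert bits:  00001100011110
2. Add 1:        00001100011111  = 799
3. Apply sign:   -799

Answer: -799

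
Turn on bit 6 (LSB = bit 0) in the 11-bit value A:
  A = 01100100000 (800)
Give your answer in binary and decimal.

Mask = 1 << 6 = 00001000000
Bit 6 of A is 0, so OR-ing with the mask flips it to 1.
  01100100000
| 00001000000
-------------
  01101100000

Answer: 01101100000 (864)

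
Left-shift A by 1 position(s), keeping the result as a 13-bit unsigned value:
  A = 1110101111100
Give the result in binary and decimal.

Shift left by 1: drop the top 1 bit(s), append 1 zero(s) on the right.
  1110101111100  ->  discard [1], keep [110101111100], append 0
= 1101011111000

Answer: 1101011111000 (6904)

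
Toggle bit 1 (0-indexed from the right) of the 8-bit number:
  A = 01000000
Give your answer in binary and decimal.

Mask = 1 << 1 = 00000010
Bit 1 of A is 0; XOR with the mask flips it to 1.
  01000000
^ 00000010
----------
  01000010

Answer: 01000010 (66)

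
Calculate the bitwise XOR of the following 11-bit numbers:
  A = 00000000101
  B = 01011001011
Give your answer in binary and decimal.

Apply ^ to each column (1 where bits differ):
  00000000101
^ 01011001011
-------------
  01011001110

Answer: 01011001110 (718)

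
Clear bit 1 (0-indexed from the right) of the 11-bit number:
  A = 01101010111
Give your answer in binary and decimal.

Mask = ~(1 << 1) = 11111111101
Bit 1 of A is 1, so AND-ing with the mask clears it to 0.
  01101010111
& 11111111101
-------------
  01101010101

Answer: 01101010101 (853)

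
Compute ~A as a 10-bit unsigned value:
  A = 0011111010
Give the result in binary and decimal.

Flip each bit (0->1, 1->0):
  0011111010
  1100000101

Answer: 1100000101 (773)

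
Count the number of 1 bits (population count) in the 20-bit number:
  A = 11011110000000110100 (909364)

11011110000000110100
1-bits at positions (from bit 0 = LSB): 2, 4, 5, 13, 14, 15, 16, 18, 19
Count = 9

Answer: 9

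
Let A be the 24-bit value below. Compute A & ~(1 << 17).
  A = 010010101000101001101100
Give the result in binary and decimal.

Mask = ~(1 << 17) = 111111011111111111111111
Bit 17 of A is 1, so AND-ing with the mask clears it to 0.
  010010101000101001101100
& 111111011111111111111111
--------------------------
  010010001000101001101100

Answer: 010010001000101001101100 (4754028)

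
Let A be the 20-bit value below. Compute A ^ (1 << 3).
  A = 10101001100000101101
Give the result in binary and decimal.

Mask = 1 << 3 = 00000000000000001000
Bit 3 of A is 1; XOR with the mask flips it to 0.
  10101001100000101101
^ 00000000000000001000
----------------------
  10101001100000100101

Answer: 10101001100000100101 (694309)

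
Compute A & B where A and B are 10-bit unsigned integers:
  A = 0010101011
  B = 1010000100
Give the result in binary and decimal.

Apply & to each column (1 only where both bits are 1):
  0010101011
& 1010000100
------------
  0010000000

Answer: 0010000000 (128)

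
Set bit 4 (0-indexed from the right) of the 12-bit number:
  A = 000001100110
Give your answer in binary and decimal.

Mask = 1 << 4 = 000000010000
Bit 4 of A is 0, so OR-ing with the mask flips it to 1.
  000001100110
| 000000010000
--------------
  000001110110

Answer: 000001110110 (118)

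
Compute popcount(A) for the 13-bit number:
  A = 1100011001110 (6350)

1100011001110
1-bits at positions (from bit 0 = LSB): 1, 2, 3, 6, 7, 11, 12
Count = 7

Answer: 7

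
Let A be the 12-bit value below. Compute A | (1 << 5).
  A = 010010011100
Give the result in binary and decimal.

Mask = 1 << 5 = 000000100000
Bit 5 of A is 0, so OR-ing with the mask flips it to 1.
  010010011100
| 000000100000
--------------
  010010111100

Answer: 010010111100 (1212)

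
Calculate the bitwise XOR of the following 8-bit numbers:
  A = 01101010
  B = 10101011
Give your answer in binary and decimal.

Apply ^ to each column (1 where bits differ):
  01101010
^ 10101011
----------
  11000001

Answer: 11000001 (193)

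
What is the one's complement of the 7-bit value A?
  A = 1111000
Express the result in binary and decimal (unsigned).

Flip each bit (0->1, 1->0):
  1111000
  0000111

Answer: 0000111 (7)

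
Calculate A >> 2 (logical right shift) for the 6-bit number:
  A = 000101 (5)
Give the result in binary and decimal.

Logical shift right by 2: drop the bottom 2 bit(s), prepend 2 zero(s) on the left.
  000101  ->  keep [0001], discard [01], prepend 00
= 000001

Answer: 000001 (1)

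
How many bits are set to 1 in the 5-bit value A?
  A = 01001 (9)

01001
1-bits at positions (from bit 0 = LSB): 0, 3
Count = 2

Answer: 2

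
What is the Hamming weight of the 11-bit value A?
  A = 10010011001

10010011001
1-bits at positions (from bit 0 = LSB): 0, 3, 4, 7, 10
Count = 5

Answer: 5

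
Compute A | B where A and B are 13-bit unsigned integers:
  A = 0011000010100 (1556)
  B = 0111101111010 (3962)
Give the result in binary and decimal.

Apply | to each column (1 where either bit is 1):
  0011000010100
| 0111101111010
---------------
  0111101111110

Answer: 0111101111110 (3966)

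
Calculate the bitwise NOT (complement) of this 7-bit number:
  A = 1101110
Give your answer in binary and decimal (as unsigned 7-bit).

Flip each bit (0->1, 1->0):
  1101110
  0010001

Answer: 0010001 (17)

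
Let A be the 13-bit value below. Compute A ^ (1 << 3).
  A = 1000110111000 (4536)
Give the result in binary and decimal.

Mask = 1 << 3 = 0000000001000
Bit 3 of A is 1; XOR with the mask flips it to 0.
  1000110111000
^ 0000000001000
---------------
  1000110110000

Answer: 1000110110000 (4528)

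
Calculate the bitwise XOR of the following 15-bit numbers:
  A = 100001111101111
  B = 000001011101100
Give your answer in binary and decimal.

Apply ^ to each column (1 where bits differ):
  100001111101111
^ 000001011101100
-----------------
  100000100000011

Answer: 100000100000011 (16643)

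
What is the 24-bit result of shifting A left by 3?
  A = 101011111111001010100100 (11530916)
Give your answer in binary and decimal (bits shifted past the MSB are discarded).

Shift left by 3: drop the top 3 bit(s), append 3 zero(s) on the right.
  101011111111001010100100  ->  discard [101], keep [011111111001010100100], append 000
= 011111111001010100100000

Answer: 011111111001010100100000 (8361248)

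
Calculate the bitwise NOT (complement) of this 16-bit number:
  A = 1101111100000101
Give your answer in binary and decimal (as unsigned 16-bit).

Flip each bit (0->1, 1->0):
  1101111100000101
  0010000011111010

Answer: 0010000011111010 (8442)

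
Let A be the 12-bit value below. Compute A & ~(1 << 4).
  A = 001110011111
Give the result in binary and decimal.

Mask = ~(1 << 4) = 111111101111
Bit 4 of A is 1, so AND-ing with the mask clears it to 0.
  001110011111
& 111111101111
--------------
  001110001111

Answer: 001110001111 (911)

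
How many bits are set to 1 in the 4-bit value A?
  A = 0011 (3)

0011
1-bits at positions (from bit 0 = LSB): 0, 1
Count = 2

Answer: 2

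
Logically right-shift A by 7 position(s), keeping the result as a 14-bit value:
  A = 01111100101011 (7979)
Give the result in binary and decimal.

Logical shift right by 7: drop the bottom 7 bit(s), prepend 7 zero(s) on the left.
  01111100101011  ->  keep [0111110], discard [0101011], prepend 0000000
= 00000000111110

Answer: 00000000111110 (62)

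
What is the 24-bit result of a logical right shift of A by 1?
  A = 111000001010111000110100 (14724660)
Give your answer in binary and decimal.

Logical shift right by 1: drop the bottom 1 bit(s), prepend 1 zero(s) on the left.
  111000001010111000110100  ->  keep [11100000101011100011010], discard [0], prepend 0
= 011100000101011100011010

Answer: 011100000101011100011010 (7362330)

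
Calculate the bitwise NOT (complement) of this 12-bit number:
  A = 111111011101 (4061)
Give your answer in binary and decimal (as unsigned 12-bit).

Flip each bit (0->1, 1->0):
  111111011101
  000000100010

Answer: 000000100010 (34)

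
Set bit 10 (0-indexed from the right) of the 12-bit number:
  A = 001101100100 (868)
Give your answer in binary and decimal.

Mask = 1 << 10 = 010000000000
Bit 10 of A is 0, so OR-ing with the mask flips it to 1.
  001101100100
| 010000000000
--------------
  011101100100

Answer: 011101100100 (1892)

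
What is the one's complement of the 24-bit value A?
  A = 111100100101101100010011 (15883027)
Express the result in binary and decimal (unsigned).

Flip each bit (0->1, 1->0):
  111100100101101100010011
  000011011010010011101100

Answer: 000011011010010011101100 (894188)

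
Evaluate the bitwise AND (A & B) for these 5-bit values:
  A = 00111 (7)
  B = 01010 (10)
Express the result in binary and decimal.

Apply & to each column (1 only where both bits are 1):
  00111
& 01010
-------
  00010

Answer: 00010 (2)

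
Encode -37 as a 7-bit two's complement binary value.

1. Binary of +37:  0100101
2. Invert bits:     1011010
3. Add 1:           1011011

Answer: 1011011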